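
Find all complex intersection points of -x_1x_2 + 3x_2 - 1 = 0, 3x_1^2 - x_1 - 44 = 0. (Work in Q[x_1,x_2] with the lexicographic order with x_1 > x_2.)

Compute a lex Gröbner basis by Buchberger's algorithm.
f_1 = -x_1x_2 + 3x_2 - 1, LT = x_1x_2.
f_2 = 3x_1^2 - x_1 - 44, LT = x_1^2.

S(f_1,f_2): lcm = x_1^2x_2. S = -8/3x_1x_2 + x_1 + 44/3x_2.
  reduce S modulo (f_1, f_2):
  remainder x_1 + 20/3x_2 + 8/3 ≠ 0; add h_3 = x_1 + 20/3x_2 + 8/3 to the basis.

S(f_1,h_3): lcm = x_1x_2. S = -20/3x_2^2 - 17/3x_2 + 1.
  reduce S modulo (f_1, f_2, h_3):
  remainder -20/3x_2^2 - 17/3x_2 + 1 ≠ 0; add h_4 = -20/3x_2^2 - 17/3x_2 + 1 to the basis.

The other S-polynomials (S(f_2,h_3), S(f_1,h_4), S(f_2,h_4), S(h_3,h_4)) all reduce to 0 modulo the current basis, so we have a Gröbner basis.
Inter-reduce: drop elements whose leading term is divisible by another's, tail-reduce, and make monic.
Reduced Gröbner basis: {x_1 + 20/3x_2 + 8/3, x_2^2 + 17/20x_2 - 3/20}.

The lex basis is triangular: the last element involves only x_2. Solving x_2^2 + 17/20x_2 - 3/20 = 0 gives x_2 ∈ {-1, 3/20}; substituting each value into the earlier elements determines the remaining variables.
  x_2 = -1: the earlier basis element becomes x_1 - 4 = 0, giving x_1 = 4 — point (4, -1).
  x_2 = 3/20: the earlier basis element becomes x_1 + 11/3 = 0, giving x_1 = -11/3 — point (-11/3, 3/20).

{(4, -1), (-11/3, 3/20)}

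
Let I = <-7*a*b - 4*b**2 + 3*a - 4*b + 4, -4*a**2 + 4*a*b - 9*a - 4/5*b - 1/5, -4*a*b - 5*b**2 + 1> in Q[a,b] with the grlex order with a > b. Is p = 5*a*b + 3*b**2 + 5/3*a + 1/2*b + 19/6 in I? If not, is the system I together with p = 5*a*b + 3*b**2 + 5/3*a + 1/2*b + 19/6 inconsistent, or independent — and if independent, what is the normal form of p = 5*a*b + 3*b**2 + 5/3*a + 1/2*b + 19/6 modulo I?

First compute the reduced Gröbner basis of I by Buchberger's algorithm.
f_1 = -7*a*b - 4*b**2 + 3*a - 4*b + 4, LT = a*b.
f_2 = -4*a**2 + 4*a*b - 9*a - 4/5*b - 1/5, LT = a**2.
f_3 = -4*a*b - 5*b**2 + 1, LT = a*b.

S(f_1,f_2): lcm = a**2*b. S = 11/7*a*b**2 - 3/7*a**2 - 47/28*a*b - 1/5*b**2 - 4/7*a - 1/20*b.
  reduce S modulo (f_1, f_2, f_3):
  remainder -44/49*b**3 - 478/1715*b**2 - 76/343*a + 2405/1372*b - 5473/6860 ≠ 0; add h_4 = -44/49*b**3 - 478/1715*b**2 - 76/343*a + 2405/1372*b - 5473/6860 to the basis.

S(f_1,f_3): lcm = a*b. S = -19/28*b**2 - 3/7*a + 4/7*b - 9/28.
  reduce S modulo (f_1, f_2, f_3, h_4):
  remainder -19/28*b**2 - 3/7*a + 4/7*b - 9/28 ≠ 0; add h_5 = -19/28*b**2 - 3/7*a + 4/7*b - 9/28 to the basis.

S(f_2,f_3): lcm = a**2*b. S = -9/4*a*b**2 + 9/4*a*b + 1/5*b**2 + 1/4*a + 1/20*b.
  reduce S modulo (f_1, f_2, f_3, h_4, h_5):
  remainder 1093/4180*a + 2795/3344*b - 873/1520 ≠ 0; add h_6 = 1093/4180*a + 2795/3344*b - 873/1520 to the basis.

S(f_3,h_4): lcm = a*b**3. S = 5/4*b**4 - 239/770*a*b**2 - 19/77*a**2 + 2405/1232*a*b - 1/4*b**2 - 5473/6160*a.
  reduce S modulo (f_1, f_2, f_3, h_4, h_5, h_6):
  remainder 65014443/38473600*b - 65014443/38473600 ≠ 0; add h_7 = 65014443/38473600*b - 65014443/38473600 to the basis.

The other S-polynomials (S(f_1,h_4), S(f_2,h_4), S(f_1,h_5), S(f_2,h_5), S(f_3,h_5), S(h_4,h_5), S(f_1,h_6), S(f_2,h_6), S(f_3,h_6), S(h_4,h_6), S(h_5,h_6), S(f_1,h_7), S(f_2,h_7), S(f_3,h_7), S(h_4,h_7), S(h_5,h_7), S(h_6,h_7)) all reduce to 0 modulo the current basis, so we have a Gröbner basis.
Inter-reduce: drop elements whose leading term is divisible by another's, tail-reduce, and make monic.
Reduced Gröbner basis: {a + 1, b - 1}.
Label its elements g_1 = a + 1, g_2 = b - 1.

Reduce p = 5*a*b + 3*b**2 + 5/3*a + 1/2*b + 19/6 modulo G:
  leading term a*b: subtract (5*b)·g_1 from 5*a*b + 3*b**2 + 5/3*a + 1/2*b + 19/6 → 3*b**2 + 5/3*a - 9/2*b + 19/6
  leading term b**2: subtract (3*b)·g_2 from 3*b**2 + 5/3*a - 9/2*b + 19/6 → 5/3*a - 3/2*b + 19/6
  leading term a: subtract (5/3)·g_1 from 5/3*a - 3/2*b + 19/6 → -3/2*b + 3/2
  leading term b: subtract (-3/2)·g_2 from -3/2*b + 3/2 → 0
  normal form = 0.
Since the normal form is 0, p ∈ I.

5*a*b + 3*b**2 + 5/3*a + 1/2*b + 19/6 lies in I (it reduces to 0).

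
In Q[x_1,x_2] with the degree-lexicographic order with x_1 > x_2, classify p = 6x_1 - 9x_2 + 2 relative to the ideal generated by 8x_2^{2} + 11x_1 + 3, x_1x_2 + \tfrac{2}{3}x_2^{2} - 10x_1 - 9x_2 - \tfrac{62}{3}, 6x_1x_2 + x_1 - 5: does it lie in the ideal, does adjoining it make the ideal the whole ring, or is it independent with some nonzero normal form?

First compute the reduced Gröbner basis of I by Buchberger's algorithm.
f_1 = 8x_2^{2} + 11x_1 + 3, LT = x_2^{2}.
f_2 = x_1x_2 + \tfrac{2}{3}x_2^{2} - 10x_1 - 9x_2 - \tfrac{62}{3}, LT = x_1x_2.
f_3 = 6x_1x_2 + x_1 - 5, LT = x_1x_2.

S(f_1,f_2): lcm = x_1x_2^{2}. S = -\tfrac{2}{3}x_2^{3} + \tfrac{11}{8}x_1^{2} + 10x_1x_2 + 9x_2^{2} + \tfrac{3}{8}x_1 + \tfrac{62}{3}x_2.
  leading term x_2^{3}: subtract (-\tfrac{1}{12}x_2)·f_1 from -\tfrac{2}{3}x_2^{3} + \tfrac{11}{8}x_1^{2} + 10x_1x_2 + 9x_2^{2} + \tfrac{3}{8}x_1 + \tfrac{62}{3}x_2 → \tfrac{11}{8}x_1^{2} + \tfrac{131}{12}x_1x_2 + 9x_2^{2} + \tfrac{3}{8}x_1 + \tfrac{251}{12}x_2
  leading term x_1^{2}: no divisor's leading term divides it; move \tfrac{11}{8}x_1^{2} to the remainder.
  leading term x_1x_2: subtract (\tfrac{131}{12})·f_2 from \tfrac{131}{12}x_1x_2 + 9x_2^{2} + \tfrac{3}{8}x_1 + \tfrac{251}{12}x_2 → \tfrac{31}{18}x_2^{2} + \tfrac{2629}{24}x_1 + \tfrac{715}{6}x_2 + \tfrac{4061}{18}
  leading term x_2^{2}: subtract (\tfrac{31}{144})·f_1 from \tfrac{31}{18}x_2^{2} + \tfrac{2629}{24}x_1 + \tfrac{715}{6}x_2 + \tfrac{4061}{18} → \tfrac{15433}{144}x_1 + \tfrac{715}{6}x_2 + \tfrac{32395}{144}
  leading term x_1: no divisor's leading term divides it; move \tfrac{15433}{144}x_1 to the remainder.
  leading term x_2: no divisor's leading term divides it; move \tfrac{715}{6}x_2 to the remainder.
  leading term 1: no divisor's leading term divides it; move \tfrac{32395}{144} to the remainder.
  remainder \tfrac{11}{8}x_1^{2} + \tfrac{15433}{144}x_1 + \tfrac{715}{6}x_2 + \tfrac{32395}{144} ≠ 0; add h_4 = \tfrac{11}{8}x_1^{2} + \tfrac{15433}{144}x_1 + \tfrac{715}{6}x_2 + \tfrac{32395}{144} to the basis.

S(f_1,f_3): lcm = x_1x_2^{2}. S = \tfrac{11}{8}x_1^{2} - \tfrac{1}{6}x_1x_2 + \tfrac{3}{8}x_1 + \tfrac{5}{6}x_2.
  leading term x_1^{2}: subtract (1)·h_4 from \tfrac{11}{8}x_1^{2} - \tfrac{1}{6}x_1x_2 + \tfrac{3}{8}x_1 + \tfrac{5}{6}x_2 → -\tfrac{1}{6}x_1x_2 - \tfrac{15379}{144}x_1 - \tfrac{355}{3}x_2 - \tfrac{32395}{144}
  leading term x_1x_2: subtract (-\tfrac{1}{6})·f_2 from -\tfrac{1}{6}x_1x_2 - \tfrac{15379}{144}x_1 - \tfrac{355}{3}x_2 - \tfrac{32395}{144} → \tfrac{1}{9}x_2^{2} - \tfrac{15619}{144}x_1 - \tfrac{719}{6}x_2 - \tfrac{32891}{144}
  leading term x_2^{2}: subtract (\tfrac{1}{72})·f_1 from \tfrac{1}{9}x_2^{2} - \tfrac{15619}{144}x_1 - \tfrac{719}{6}x_2 - \tfrac{32891}{144} → -\tfrac{15641}{144}x_1 - \tfrac{719}{6}x_2 - \tfrac{32897}{144}
  leading term x_1: no divisor's leading term divides it; move -\tfrac{15641}{144}x_1 to the remainder.
  leading term x_2: no divisor's leading term divides it; move -\tfrac{719}{6}x_2 to the remainder.
  leading term 1: no divisor's leading term divides it; move -\tfrac{32897}{144} to the remainder.
  remainder -\tfrac{15641}{144}x_1 - \tfrac{719}{6}x_2 - \tfrac{32897}{144} ≠ 0; add h_5 = -\tfrac{15641}{144}x_1 - \tfrac{719}{6}x_2 - \tfrac{32897}{144} to the basis.

S(f_2,f_3): lcm = x_1x_2. S = \tfrac{2}{3}x_2^{2} - \tfrac{61}{6}x_1 - 9x_2 - \tfrac{119}{6}.
  leading term x_2^{2}: subtract (\tfrac{1}{12})·f_1 from \tfrac{2}{3}x_2^{2} - \tfrac{61}{6}x_1 - 9x_2 - \tfrac{119}{6} → -\tfrac{133}{12}x_1 - 9x_2 - \tfrac{241}{12}
  leading term x_1: subtract (\tfrac{1596}{15641})·h_5 from -\tfrac{133}{12}x_1 - 9x_2 - \tfrac{241}{12} → \tfrac{50485}{15641}x_2 + \tfrac{50485}{15641}
  leading term x_2: no divisor's leading term divides it; move \tfrac{50485}{15641}x_2 to the remainder.
  leading term 1: no divisor's leading term divides it; move \tfrac{50485}{15641} to the remainder.
  remainder \tfrac{50485}{15641}x_2 + \tfrac{50485}{15641} ≠ 0; add h_6 = \tfrac{50485}{15641}x_2 + \tfrac{50485}{15641} to the basis.

The other S-polynomials (S(f_1,h_4), S(f_2,h_4), S(f_3,h_4), S(f_1,h_5), S(f_2,h_5), S(f_3,h_5), S(h_4,h_5), S(f_1,h_6), S(f_2,h_6), S(f_3,h_6), S(h_4,h_6), S(h_5,h_6)) all reduce to 0 modulo the current basis, so we have a Gröbner basis.
Inter-reduce: drop elements whose leading term is divisible by another's, tail-reduce, and make monic.
Reduced Gröbner basis: {x_1 + 1, x_2 + 1}.
Label its elements g_1 = x_1 + 1, g_2 = x_2 + 1.

Reduce p = 6x_1 - 9x_2 + 2 modulo G:
  leading term x_1: subtract (6)·g_1 from 6x_1 - 9x_2 + 2 → -9x_2 - 4
  leading term x_2: subtract (-9)·g_2 from -9x_2 - 4 → 5
  leading term 1: no divisor's leading term divides it; move 5 to the remainder.
  normal form = 5.
The normal form is nonzero, so p ∉ I. Since p minus its normal form lies in I, I + (p) = I + (r) where r = 5; decide whether this ideal is the whole ring.
Here r = 5 is a nonzero constant, hence a unit: 1 ∈ I + (p), the Gröbner basis of I + (p) is {1}, and the enlarged system has no common solution — adjoining p is inconsistent.

Adjoining 6x_1 - 9x_2 + 2 makes the ideal the whole ring: the system is inconsistent.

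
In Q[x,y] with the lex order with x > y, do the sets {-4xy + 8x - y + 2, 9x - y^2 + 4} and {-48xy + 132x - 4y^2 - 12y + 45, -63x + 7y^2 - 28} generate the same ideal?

No, the ideals differ.

Two ideals are equal iff their reduced Gröbner bases coincide (the reduced basis is unique for a fixed ordering).
Buchberger on the first generating set:
f_1 = -4xy + 8x - y + 2, LT = xy.
f_2 = 9x - y^2 + 4, LT = x.

S(f_1,f_2): lcm = xy. S = -2x + 1/9y^3 - 7/36y - 1/2.
  leading term x: subtract (-2/9)·f_2 from -2x + 1/9y^3 - 7/36y - 1/2 → 1/9y^3 - 2/9y^2 - 7/36y + 7/18
  leading term y^3: no divisor's leading term divides it; move 1/9y^3 to the remainder.
  leading term y^2: no divisor's leading term divides it; move -2/9y^2 to the remainder.
  leading term y: no divisor's leading term divides it; move -7/36y to the remainder.
  leading term 1: no divisor's leading term divides it; move 7/18 to the remainder.
  remainder 1/9y^3 - 2/9y^2 - 7/36y + 7/18 ≠ 0; add g_3 = 1/9y^3 - 2/9y^2 - 7/36y + 7/18 to the basis.

The other S-polynomials (S(f_1,g_3), S(f_2,g_3)) all reduce to 0 modulo the current basis, so we have a Gröbner basis.
Inter-reduce: drop elements whose leading term is divisible by another's, tail-reduce, and make monic.
Reduced Gröbner basis: {x - 1/9y^2 + 4/9, y^3 - 2y^2 - 7/4y + 7/2}.

Buchberger on the second generating set:
h_1 = -48xy + 132x - 4y^2 - 12y + 45, LT = xy.
h_2 = -63x + 7y^2 - 28, LT = x.

S(h_1,h_2): lcm = xy. S = -11/4x + 1/9y^3 + 1/12y^2 - 7/36y - 15/16.
  leading term x: subtract (11/252)·h_2 from -11/4x + 1/9y^3 + 1/12y^2 - 7/36y - 15/16 → 1/9y^3 - 2/9y^2 - 7/36y + 41/144
  leading term y^3: no divisor's leading term divides it; move 1/9y^3 to the remainder.
  leading term y^2: no divisor's leading term divides it; move -2/9y^2 to the remainder.
  leading term y: no divisor's leading term divides it; move -7/36y to the remainder.
  leading term 1: no divisor's leading term divides it; move 41/144 to the remainder.
  remainder 1/9y^3 - 2/9y^2 - 7/36y + 41/144 ≠ 0; add k_3 = 1/9y^3 - 2/9y^2 - 7/36y + 41/144 to the basis.

The other S-polynomials (S(h_1,k_3), S(h_2,k_3)) all reduce to 0 modulo the current basis, so we have a Gröbner basis.
Inter-reduce: drop elements whose leading term is divisible by another's, tail-reduce, and make monic.
Reduced Gröbner basis: {x - 1/9y^2 + 4/9, y^3 - 2y^2 - 7/4y + 41/16}.

Since the reduced bases disagree, the two ideals are not the same.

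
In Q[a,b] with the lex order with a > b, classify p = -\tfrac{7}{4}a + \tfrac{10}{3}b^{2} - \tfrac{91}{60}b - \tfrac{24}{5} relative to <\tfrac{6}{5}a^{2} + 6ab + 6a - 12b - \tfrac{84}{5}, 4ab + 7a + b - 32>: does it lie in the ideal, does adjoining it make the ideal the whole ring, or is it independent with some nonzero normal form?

First compute the reduced Gröbner basis of I by Buchberger's algorithm.
f_1 = \tfrac{6}{5}a^{2} + 6ab + 6a - 12b - \tfrac{84}{5}, LT = a^{2}.
f_2 = 4ab + 7a + b - 32, LT = ab.

S(f_1,f_2): lcm = a^{2}b. S = -\tfrac{7}{4}a^{2} + 5ab^{2} + \tfrac{19}{4}ab + 8a - 10b^{2} - 14b.
  reduce S modulo (f_1, f_2):
  remainder \tfrac{135}{16}a - \tfrac{45}{4}b^{2} + \tfrac{117}{16}b + \tfrac{27}{2} ≠ 0; add h_3 = \tfrac{135}{16}a - \tfrac{45}{4}b^{2} + \tfrac{117}{16}b + \tfrac{27}{2} to the basis.

S(f_2,h_3): lcm = ab. S = \tfrac{7}{4}a + \tfrac{4}{3}b^{3} - \tfrac{13}{15}b^{2} - \tfrac{27}{20}b - 8.
  reduce S modulo (f_1, f_2, h_3):
  remainder \tfrac{4}{3}b^{3} + \tfrac{22}{15}b^{2} - \tfrac{43}{15}b - \tfrac{54}{5} ≠ 0; add h_4 = \tfrac{4}{3}b^{3} + \tfrac{22}{15}b^{2} - \tfrac{43}{15}b - \tfrac{54}{5} to the basis.

The other S-polynomials (S(f_1,h_3), S(f_1,h_4), S(f_2,h_4), S(h_3,h_4)) all reduce to 0 modulo the current basis, so we have a Gröbner basis.
Inter-reduce: drop elements whose leading term is divisible by another's, tail-reduce, and make monic.
Reduced Gröbner basis: {a - \tfrac{4}{3}b^{2} + \tfrac{13}{15}b + \tfrac{8}{5}, b^{3} + \tfrac{11}{10}b^{2} - \tfrac{43}{20}b - \tfrac{81}{10}}.
Label its elements g_1 = a - \tfrac{4}{3}b^{2} + \tfrac{13}{15}b + \tfrac{8}{5}, g_2 = b^{3} + \tfrac{11}{10}b^{2} - \tfrac{43}{20}b - \tfrac{81}{10}.

Reduce p = -\tfrac{7}{4}a + \tfrac{10}{3}b^{2} - \tfrac{91}{60}b - \tfrac{24}{5} modulo G:
  leading term a: subtract (-\tfrac{7}{4})·g_1 from -\tfrac{7}{4}a + \tfrac{10}{3}b^{2} - \tfrac{91}{60}b - \tfrac{24}{5} → b^{2} - 2
  leading term b^{2}: no divisor's leading term divides it; move b^{2} to the remainder.
  leading term 1: no divisor's leading term divides it; move -2 to the remainder.
  normal form = b^{2} - 2.
The normal form is nonzero, so p ∉ I. Since p minus its normal form lies in I, I + (p) = I + (r) where r = b^{2} - 2; decide whether this ideal is the whole ring.
Run Buchberger on G together with r (pairs among the g_i already reduce to 0 since G is a Gröbner basis):
g_1 = a - \tfrac{4}{3}b^{2} + \tfrac{13}{15}b + \tfrac{8}{5}, LT = a.
g_2 = b^{3} + \tfrac{11}{10}b^{2} - \tfrac{43}{20}b - \tfrac{81}{10}, LT = b^{3}.
r = b^{2} - 2, LT = b^{2}.

S(g_2,r): lcm = b^{3}. S = \tfrac{11}{10}b^{2} - \tfrac{3}{20}b - \tfrac{81}{10}.
  reduce S modulo (g_1, g_2, r):
  remainder -\tfrac{3}{20}b - \tfrac{59}{10} ≠ 0; add m_4 = -\tfrac{3}{20}b - \tfrac{59}{10} to the basis.

S(r,m_4): lcm = b^{2}. S = -\tfrac{118}{3}b - 2.
  reduce S modulo (g_1, g_2, r, m_4):
  remainder \tfrac{13906}{9} ≠ 0; add m_5 = \tfrac{13906}{9} to the basis.

The other S-polynomials (S(g_1,g_2), S(g_1,r), S(g_1,m_4), S(g_2,m_4), S(g_1,m_5), S(g_2,m_5), S(r,m_5), S(m_4,m_5)) all reduce to 0 modulo the current basis, so we have a Gröbner basis.
Inter-reduce: drop elements whose leading term is divisible by another's, tail-reduce, and make monic.
Reduced Gröbner basis: {1}.
The reduced Gröbner basis of I + (p) is {1}: the ideal is the whole ring, so the enlarged system has no common solution — adjoining p is inconsistent.

Adjoining -\tfrac{7}{4}a + \tfrac{10}{3}b^{2} - \tfrac{91}{60}b - \tfrac{24}{5} makes the ideal the whole ring: the system is inconsistent.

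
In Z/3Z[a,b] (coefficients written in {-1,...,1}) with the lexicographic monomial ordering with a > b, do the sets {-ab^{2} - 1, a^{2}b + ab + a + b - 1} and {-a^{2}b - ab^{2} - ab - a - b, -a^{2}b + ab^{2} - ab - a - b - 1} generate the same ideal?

Equality of ideals is decidable: compute both reduced Gröbner bases (unique for the ordering) and check whether they agree.
Buchberger on the first generating set:
f_1 = -ab^{2} - 1, LT = ab^{2}.
f_2 = a^{2}b + ab + a + b - 1, LT = a^{2}b.

S(f_1,f_2): lcm = a^{2}b^{2}. S = -ab^{2} - ab + a - b^{2} + b.
  leading term ab^{2}: subtract (1)·f_1 from -ab^{2} - ab + a - b^{2} + b → -ab + a - b^{2} + b + 1
  leading term ab: no divisor's leading term divides it; move -ab to the remainder.
  leading term a: no divisor's leading term divides it; move a to the remainder.
  leading term b^{2}: no divisor's leading term divides it; move -b^{2} to the remainder.
  leading term b: no divisor's leading term divides it; move b to the remainder.
  leading term 1: no divisor's leading term divides it; move 1 to the remainder.
  remainder -ab + a - b^{2} + b + 1 ≠ 0; add g_3 = -ab + a - b^{2} + b + 1 to the basis.

S(f_1,g_3): lcm = ab^{2}. S = ab - b^{3} + b^{2} + b + 1.
  leading term ab: subtract (-1)·g_3 from ab - b^{3} + b^{2} + b + 1 → a - b^{3} - b - 1
  leading term a: no divisor's leading term divides it; move a to the remainder.
  leading term b^{3}: no divisor's leading term divides it; move -b^{3} to the remainder.
  leading term b: no divisor's leading term divides it; move -b to the remainder.
  leading term 1: no divisor's leading term divides it; move -1 to the remainder.
  remainder a - b^{3} - b - 1 ≠ 0; add g_4 = a - b^{3} - b - 1 to the basis.

S(f_1,g_4): lcm = ab^{2}. S = b^{5} + b^{3} + b^{2} + 1.
  leading term b^{5}: no divisor's leading term divides it; move b^{5} to the remainder.
  leading term b^{3}: no divisor's leading term divides it; move b^{3} to the remainder.
  leading term b^{2}: no divisor's leading term divides it; move b^{2} to the remainder.
  leading term 1: no divisor's leading term divides it; move 1 to the remainder.
  remainder b^{5} + b^{3} + b^{2} + 1 ≠ 0; add g_5 = b^{5} + b^{3} + b^{2} + 1 to the basis.

S(g_3,g_4): lcm = ab. S = -a + b^{4} - b^{2} - 1.
  leading term a: subtract (-1)·g_4 from -a + b^{4} - b^{2} - 1 → b^{4} - b^{3} - b^{2} - b + 1
  leading term b^{4}: no divisor's leading term divides it; move b^{4} to the remainder.
  leading term b^{3}: no divisor's leading term divides it; move -b^{3} to the remainder.
  leading term b^{2}: no divisor's leading term divides it; move -b^{2} to the remainder.
  leading term b: no divisor's leading term divides it; move -b to the remainder.
  leading term 1: no divisor's leading term divides it; move 1 to the remainder.
  remainder b^{4} - b^{3} - b^{2} - b + 1 ≠ 0; add g_6 = b^{4} - b^{3} - b^{2} - b + 1 to the basis.

The other S-polynomials (S(f_2,g_3), S(f_2,g_4), S(f_1,g_5), S(f_2,g_5), S(g_3,g_5), S(g_4,g_5), S(f_1,g_6), S(f_2,g_6), S(g_3,g_6), S(g_4,g_6), S(g_5,g_6)) all reduce to 0 modulo the current basis, so we have a Gröbner basis.
Inter-reduce: drop elements whose leading term is divisible by another's, tail-reduce, and make monic.
Reduced Gröbner basis: {a - b^{3} - b - 1, b^{4} - b^{3} - b^{2} - b + 1}.

Buchberger on the second generating set:
h_1 = -a^{2}b - ab^{2} - ab - a - b, LT = a^{2}b.
h_2 = -a^{2}b + ab^{2} - ab - a - b - 1, LT = a^{2}b.

S(h_1,h_2): lcm = a^{2}b. S = -ab^{2} - 1.
  leading term ab^{2}: no divisor's leading term divides it; move -ab^{2} to the remainder.
  leading term 1: no divisor's leading term divides it; move -1 to the remainder.
  remainder -ab^{2} - 1 ≠ 0; add k_3 = -ab^{2} - 1 to the basis.

S(h_1,k_3): lcm = a^{2}b^{2}. S = ab^{3} + ab^{2} + ab - a + b^{2}.
  leading term ab^{3}: subtract (-b)·k_3 from ab^{3} + ab^{2} + ab - a + b^{2} → ab^{2} + ab - a + b^{2} - b
  leading term ab^{2}: subtract (-1)·k_3 from ab^{2} + ab - a + b^{2} - b → ab - a + b^{2} - b - 1
  leading term ab: no divisor's leading term divides it; move ab to the remainder.
  leading term a: no divisor's leading term divides it; move -a to the remainder.
  leading term b^{2}: no divisor's leading term divides it; move b^{2} to the remainder.
  leading term b: no divisor's leading term divides it; move -b to the remainder.
  leading term 1: no divisor's leading term divides it; move -1 to the remainder.
  remainder ab - a + b^{2} - b - 1 ≠ 0; add k_4 = ab - a + b^{2} - b - 1 to the basis.

S(h_1,k_4): lcm = a^{2}b. S = a^{2} - ab - a + b.
  leading term a^{2}: no divisor's leading term divides it; move a^{2} to the remainder.
  leading term ab: subtract (-1)·k_4 from -ab - a + b → a + b^{2} - 1
  leading term a: no divisor's leading term divides it; move a to the remainder.
  leading term b^{2}: no divisor's leading term divides it; move b^{2} to the remainder.
  leading term 1: no divisor's leading term divides it; move -1 to the remainder.
  remainder a^{2} + a + b^{2} - 1 ≠ 0; add k_5 = a^{2} + a + b^{2} - 1 to the basis.

S(k_3,k_4): lcm = ab^{2}. S = ab - b^{3} + b^{2} + b + 1.
  leading term ab: subtract (1)·k_4 from ab - b^{3} + b^{2} + b + 1 → a - b^{3} - b - 1
  leading term a: no divisor's leading term divides it; move a to the remainder.
  leading term b^{3}: no divisor's leading term divides it; move -b^{3} to the remainder.
  leading term b: no divisor's leading term divides it; move -b to the remainder.
  leading term 1: no divisor's leading term divides it; move -1 to the remainder.
  remainder a - b^{3} - b - 1 ≠ 0; add k_6 = a - b^{3} - b - 1 to the basis.

S(k_3,k_5): lcm = a^{2}b^{2}. S = -ab^{2} + a - b^{4} + b^{2}.
  leading term ab^{2}: subtract (1)·k_3 from -ab^{2} + a - b^{4} + b^{2} → a - b^{4} + b^{2} + 1
  leading term a: subtract (1)·k_6 from a - b^{4} + b^{2} + 1 → -b^{4} + b^{3} + b^{2} + b - 1
  leading term b^{4}: no divisor's leading term divides it; move -b^{4} to the remainder.
  leading term b^{3}: no divisor's leading term divides it; move b^{3} to the remainder.
  leading term b^{2}: no divisor's leading term divides it; move b^{2} to the remainder.
  leading term b: no divisor's leading term divides it; move b to the remainder.
  leading term 1: no divisor's leading term divides it; move -1 to the remainder.
  remainder -b^{4} + b^{3} + b^{2} + b - 1 ≠ 0; add k_7 = -b^{4} + b^{3} + b^{2} + b - 1 to the basis.

The other S-polynomials (S(h_2,k_3), S(h_2,k_4), S(h_1,k_5), S(h_2,k_5), S(k_4,k_5), S(h_1,k_6), S(h_2,k_6), S(k_3,k_6), S(k_4,k_6), S(k_5,k_6), S(h_1,k_7), S(h_2,k_7), S(k_3,k_7), S(k_4,k_7), S(k_5,k_7), S(k_6,k_7)) all reduce to 0 modulo the current basis, so we have a Gröbner basis.
Inter-reduce: drop elements whose leading term is divisible by another's, tail-reduce, and make monic.
Reduced Gröbner basis: {a - b^{3} - b - 1, b^{4} - b^{3} - b^{2} - b + 1}.

Same reduced basis, so the two generating sets span the same ideal.

Yes, the ideals are equal.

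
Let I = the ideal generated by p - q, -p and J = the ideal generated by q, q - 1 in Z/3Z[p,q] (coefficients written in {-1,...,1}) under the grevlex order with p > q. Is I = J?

No, the ideals differ.

Two ideals are equal iff their reduced Gröbner bases coincide (the reduced basis is unique for a fixed ordering).
Buchberger on the first generating set:
f_1 = p - q, LT = p.
f_2 = -p, LT = p.

S(f_1,f_2): lcm = p. S = -q.
  leading term q: no divisor's leading term divides it; move -q to the remainder.
  remainder -q ≠ 0; add g_3 = -q to the basis.

S(f_1,g_3): leading monomials are coprime, so the S-polynomial reduces to 0 (Buchberger's first criterion).
S(f_2,g_3): leading monomials are coprime, so the S-polynomial reduces to 0 (Buchberger's first criterion).
Every S-polynomial of the final basis reduces to 0, so we have a Gröbner basis.
Inter-reduce: drop elements whose leading term is divisible by another's, tail-reduce, and make monic.
Reduced Gröbner basis: {p, q}.

Buchberger on the second generating set:
h_1 = q, LT = q.
h_2 = q - 1, LT = q.

S(h_1,h_2): lcm = q. S = 1.
  leading term 1: no divisor's leading term divides it; move 1 to the remainder.
  remainder 1 ≠ 0; add k_3 = 1 to the basis.

S(h_1,k_3): leading monomials are coprime, so the S-polynomial reduces to 0 (Buchberger's first criterion).
S(h_2,k_3): leading monomials are coprime, so the S-polynomial reduces to 0 (Buchberger's first criterion).
Every S-polynomial of the final basis reduces to 0, so we have a Gröbner basis.
Inter-reduce: drop elements whose leading term is divisible by another's, tail-reduce, and make monic.
Reduced Gröbner basis: {1}.

Since the reduced bases disagree, the two ideals are not the same.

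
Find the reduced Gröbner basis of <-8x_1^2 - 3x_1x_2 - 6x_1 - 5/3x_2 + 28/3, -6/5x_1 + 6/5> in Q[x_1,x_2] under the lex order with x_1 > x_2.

f_1 = -8x_1^2 - 3x_1x_2 - 6x_1 - 5/3x_2 + 28/3, LT = x_1^2.
f_2 = -6/5x_1 + 6/5, LT = x_1.

S(f_1,f_2): lcm = x_1^2. S = 3/8x_1x_2 + 7/4x_1 + 5/24x_2 - 7/6.
  leading term x_1x_2: subtract (-5/16x_2)·f_2 from 3/8x_1x_2 + 7/4x_1 + 5/24x_2 - 7/6 → 7/4x_1 + 7/12x_2 - 7/6
  leading term x_1: subtract (-35/24)·f_2 from 7/4x_1 + 7/12x_2 - 7/6 → 7/12x_2 + 7/12
  leading term x_2: no divisor's leading term divides it; move 7/12x_2 to the remainder.
  leading term 1: no divisor's leading term divides it; move 7/12 to the remainder.
  remainder 7/12x_2 + 7/12 ≠ 0; add g_3 = 7/12x_2 + 7/12 to the basis.

The other S-polynomials (S(f_1,g_3), S(f_2,g_3)) all reduce to 0 modulo the current basis, so we have a Gröbner basis.
Inter-reduce: drop elements whose leading term is divisible by another's, tail-reduce, and make monic.

G = {x_1 - 1, x_2 + 1}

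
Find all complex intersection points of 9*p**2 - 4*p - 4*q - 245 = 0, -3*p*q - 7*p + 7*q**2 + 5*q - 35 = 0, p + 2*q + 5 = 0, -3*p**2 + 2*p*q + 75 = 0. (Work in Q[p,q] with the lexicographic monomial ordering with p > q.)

{(-5, 0)}

Compute a lex Gröbner basis by Buchberger's algorithm.
f_1 = 9*p**2 - 4*p - 4*q - 245, LT = p**2.
f_2 = -3*p*q - 7*p + 7*q**2 + 5*q - 35, LT = p*q.
f_3 = p + 2*q + 5, LT = p.
f_4 = -3*p**2 + 2*p*q + 75, LT = p**2.

S(f_1,f_2): lcm = p**2*q. S = -7/3*p**2 + 7/3*p*q**2 + 11/9*p*q - 35/3*p - 4/9*q**2 - 245/9*q.
  leading term p**2: subtract (-7/27)·f_1 from -7/3*p**2 + 7/3*p*q**2 + 11/9*p*q - 35/3*p - 4/9*q**2 - 245/9*q → 7/3*p*q**2 + 11/9*p*q - 343/27*p - 4/9*q**2 - 763/27*q - 1715/27
  leading term p*q**2: subtract (-7/9*q)·f_2 from 7/3*p*q**2 + 11/9*p*q - 343/27*p - 4/9*q**2 - 763/27*q - 1715/27 → -38/9*p*q - 343/27*p + 49/9*q**3 + 31/9*q**2 - 1498/27*q - 1715/27
  leading term p*q: subtract (38/27)·f_2 from -38/9*p*q - 343/27*p + 49/9*q**3 + 31/9*q**2 - 1498/27*q - 1715/27 → -77/27*p + 49/9*q**3 - 173/27*q**2 - 1688/27*q - 385/27
  leading term p: subtract (-77/27)·f_3 from -77/27*p + 49/9*q**3 - 173/27*q**2 - 1688/27*q - 385/27 → 49/9*q**3 - 173/27*q**2 - 1534/27*q
  leading term q**3: no divisor's leading term divides it; move 49/9*q**3 to the remainder.
  leading term q**2: no divisor's leading term divides it; move -173/27*q**2 to the remainder.
  leading term q: no divisor's leading term divides it; move -1534/27*q to the remainder.
  remainder 49/9*q**3 - 173/27*q**2 - 1534/27*q ≠ 0; add h_5 = 49/9*q**3 - 173/27*q**2 - 1534/27*q to the basis.

S(f_1,f_3): lcm = p**2. S = -2*p*q - 49/9*p - 4/9*q - 245/9.
  leading term p*q: subtract (2/3)·f_2 from -2*p*q - 49/9*p - 4/9*q - 245/9 → -7/9*p - 14/3*q**2 - 34/9*q - 35/9
  leading term p: subtract (-7/9)·f_3 from -7/9*p - 14/3*q**2 - 34/9*q - 35/9 → -14/3*q**2 - 20/9*q
  leading term q**2: no divisor's leading term divides it; move -14/3*q**2 to the remainder.
  leading term q: no divisor's leading term divides it; move -20/9*q to the remainder.
  remainder -14/3*q**2 - 20/9*q ≠ 0; add h_6 = -14/3*q**2 - 20/9*q to the basis.

S(f_1,f_4): lcm = p**2. S = 2/3*p*q - 4/9*p - 4/9*q - 20/9.
  leading term p*q: subtract (-2/9)·f_2 from 2/3*p*q - 4/9*p - 4/9*q - 20/9 → -2*p + 14/9*q**2 + 2/3*q - 10
  leading term p: subtract (-2)·f_3 from -2*p + 14/9*q**2 + 2/3*q - 10 → 14/9*q**2 + 14/3*q
  leading term q**2: subtract (-1/3)·h_6 from 14/9*q**2 + 14/3*q → 106/27*q
  leading term q: no divisor's leading term divides it; move 106/27*q to the remainder.
  remainder 106/27*q ≠ 0; add h_7 = 106/27*q to the basis.

The other S-polynomials (S(f_2,f_3), S(f_2,f_4), S(f_3,f_4), S(f_1,h_5), S(f_2,h_5), S(f_3,h_5), S(f_4,h_5), S(f_1,h_6), S(f_2,h_6), S(f_3,h_6), S(f_4,h_6), S(h_5,h_6), S(f_1,h_7), S(f_2,h_7), S(f_3,h_7), S(f_4,h_7), S(h_5,h_7), S(h_6,h_7)) all reduce to 0 modulo the current basis, so we have a Gröbner basis.
Inter-reduce: drop elements whose leading term is divisible by another's, tail-reduce, and make monic.
Reduced Gröbner basis: {p + 5, q}.

From the last basis element, q = 0, so q takes values in {0}. Each choice, substituted upward through the basis, yields the corresponding point(s) of the solution set.
  q = 0: the earlier basis element becomes p + 5 = 0, giving p = -5 — point (-5, 0).
Check: every point annihilates each of the original generators.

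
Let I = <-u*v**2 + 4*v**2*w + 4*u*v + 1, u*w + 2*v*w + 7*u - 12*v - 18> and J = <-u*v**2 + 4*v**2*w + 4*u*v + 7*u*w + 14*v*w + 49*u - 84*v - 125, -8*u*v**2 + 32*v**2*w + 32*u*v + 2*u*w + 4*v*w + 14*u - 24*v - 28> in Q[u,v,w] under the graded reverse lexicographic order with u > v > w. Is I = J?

Yes, the ideals are equal.

Two ideals are equal iff their reduced Gröbner bases coincide (the reduced basis is unique for a fixed ordering).
Buchberger on the first generating set:
f_1 = -u*v**2 + 4*v**2*w + 4*u*v + 1, LT = u*v**2.
f_2 = u*w + 2*v*w + 7*u - 12*v - 18, LT = u*w.

S(f_1,f_2): lcm = u*v**2*w. S = -2*v**3*w - 4*v**2*w**2 - 7*u*v**2 + 12*v**3 - 4*u*v*w + 18*v**2 - w.
  reduce S modulo (f_1, f_2):
  remainder -2*v**3*w - 4*v**2*w**2 + 12*v**3 - 20*v**2*w - 30*v**2 - 72*v - w - 7 ≠ 0; add g_3 = -2*v**3*w - 4*v**2*w**2 + 12*v**3 - 20*v**2*w - 30*v**2 - 72*v - w - 7 to the basis.

The other S-polynomials (S(f_1,g_3), S(f_2,g_3)) all reduce to 0 modulo the current basis, so we have a Gröbner basis.
Inter-reduce: drop elements whose leading term is divisible by another's, tail-reduce, and make monic.
Reduced Gröbner basis: {v**3*w + 2*v**2*w**2 - 6*v**3 + 10*v**2*w + 15*v**2 + 36*v + 1/2*w + 7/2, u*v**2 - 4*v**2*w - 4*u*v - 1, u*w + 2*v*w + 7*u - 12*v - 18}.

Buchberger on the second generating set:
h_1 = -u*v**2 + 4*v**2*w + 4*u*v + 7*u*w + 14*v*w + 49*u - 84*v - 125, LT = u*v**2.
h_2 = -8*u*v**2 + 32*v**2*w + 32*u*v + 2*u*w + 4*v*w + 14*u - 24*v - 28, LT = u*v**2.

S(h_1,h_2): lcm = u*v**2. S = -27/4*u*w - 27/2*v*w - 189/4*u + 81*v + 243/2.
  reduce S modulo (h_1, h_2):
  remainder -27/4*u*w - 27/2*v*w - 189/4*u + 81*v + 243/2 ≠ 0; add k_3 = -27/4*u*w - 27/2*v*w - 189/4*u + 81*v + 243/2 to the basis.

S(h_1,k_3): lcm = u*v**2*w. S = -2*v**3*w - 4*v**2*w**2 - 7*u*v**2 + 12*v**3 - 4*u*v*w - 7*u*w**2 - 14*v*w**2 + 18*v**2 - 49*u*w + 84*v*w + 125*w.
  reduce S modulo (h_1, h_2, k_3):
  remainder -2*v**3*w - 4*v**2*w**2 + 12*v**3 - 20*v**2*w - 30*v**2 - 72*v - w - 7 ≠ 0; add k_4 = -2*v**3*w - 4*v**2*w**2 + 12*v**3 - 20*v**2*w - 30*v**2 - 72*v - w - 7 to the basis.

The other S-polynomials (S(h_2,k_3), S(h_1,k_4), S(h_2,k_4), S(k_3,k_4)) all reduce to 0 modulo the current basis, so we have a Gröbner basis.
Inter-reduce: drop elements whose leading term is divisible by another's, tail-reduce, and make monic.
Reduced Gröbner basis: {v**3*w + 2*v**2*w**2 - 6*v**3 + 10*v**2*w + 15*v**2 + 36*v + 1/2*w + 7/2, u*v**2 - 4*v**2*w - 4*u*v - 1, u*w + 2*v*w + 7*u - 12*v - 18}.

The two bases agree; hence the ideals are identical.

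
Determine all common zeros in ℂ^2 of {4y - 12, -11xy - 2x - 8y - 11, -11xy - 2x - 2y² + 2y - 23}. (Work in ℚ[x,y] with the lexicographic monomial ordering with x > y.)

Compute a lex Gröbner basis by Buchberger's algorithm.
f_1 = 4y - 12, LT = y.
f_2 = -11xy - 2x - 8y - 11, LT = xy.
f_3 = -11xy - 2x - 2y² + 2y - 23, LT = xy.

S(f_1,f_2): lcm = xy. S = -35/11x - 8/11y - 1.
  leading term x: no divisor's leading term divides it; move -35/11x to the remainder.
  leading term y: subtract (-2/11)·f_1 from -8/11y - 1 → -35/11
  leading term 1: no divisor's leading term divides it; move -35/11 to the remainder.
  remainder -35/11x - 35/11 ≠ 0; add h_4 = -35/11x - 35/11 to the basis.

The other S-polynomials (S(f_1,f_3), S(f_2,f_3), S(f_1,h_4), S(f_2,h_4), S(f_3,h_4)) all reduce to 0 modulo the current basis, so we have a Gröbner basis.
Inter-reduce: drop elements whose leading term is divisible by another's, tail-reduce, and make monic.
Reduced Gröbner basis: {x + 1, y - 3}.

From the last basis element, y - 3 = 0, so y takes values in {3}. Each choice, substituted upward through the basis, yields the corresponding point(s) of the solution set.
  y = 3: the earlier basis element becomes x + 1 = 0, giving x = -1 — point (-1, 3).

{(-1, 3)}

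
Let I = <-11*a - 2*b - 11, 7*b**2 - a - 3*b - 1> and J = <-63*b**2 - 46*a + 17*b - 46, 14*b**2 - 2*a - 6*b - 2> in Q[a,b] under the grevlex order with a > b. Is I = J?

Yes, the ideals are equal.

Equality of ideals is decidable: compute both reduced Gröbner bases (unique for the ordering) and check whether they agree.
Buchberger on the first generating set:
f_1 = -11*a - 2*b - 11, LT = a.
f_2 = 7*b**2 - a - 3*b - 1, LT = b**2.

The S-polynomials (S(f_1,f_2)) all reduce to 0 modulo the current basis, so we have a Gröbner basis.
Inter-reduce: drop elements whose leading term is divisible by another's, tail-reduce, and make monic.
Reduced Gröbner basis: {b**2 - 31/77*b, a + 2/11*b + 1}.

Buchberger on the second generating set:
h_1 = -63*b**2 - 46*a + 17*b - 46, LT = b**2.
h_2 = 14*b**2 - 2*a - 6*b - 2, LT = b**2.

S(h_1,h_2): lcm = b**2. S = 55/63*a + 10/63*b + 55/63.
  leading term a: no divisor's leading term divides it; move 55/63*a to the remainder.
  leading term b: no divisor's leading term divides it; move 10/63*b to the remainder.
  leading term 1: no divisor's leading term divides it; move 55/63 to the remainder.
  remainder 55/63*a + 10/63*b + 55/63 ≠ 0; add k_3 = 55/63*a + 10/63*b + 55/63 to the basis.

The other S-polynomials (S(h_1,k_3), S(h_2,k_3)) all reduce to 0 modulo the current basis, so we have a Gröbner basis.
Inter-reduce: drop elements whose leading term is divisible by another's, tail-reduce, and make monic.
Reduced Gröbner basis: {b**2 - 31/77*b, a + 2/11*b + 1}.

These coincide, so the ideals are equal.
The choice of monomial ordering does not affect the verdict — as long as both bases are computed under the same ordering, their equality decides ideal equality.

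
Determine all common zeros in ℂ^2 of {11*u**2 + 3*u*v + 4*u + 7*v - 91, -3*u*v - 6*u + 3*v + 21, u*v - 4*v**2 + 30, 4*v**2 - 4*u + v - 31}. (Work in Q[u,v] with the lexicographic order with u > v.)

Compute a lex Gröbner basis by Buchberger's algorithm.
f_1 = 11*u**2 + 3*u*v + 4*u + 7*v - 91, LT = u**2.
f_2 = -3*u*v - 6*u + 3*v + 21, LT = u*v.
f_3 = u*v - 4*v**2 + 30, LT = u*v.
f_4 = -4*u + 4*v**2 + v - 31, LT = u.

S(f_1,f_2): lcm = u**2*v. S = -2*u**2 + 3/11*u*v**2 + 15/11*u*v + 7*u + 7/11*v**2 - 91/11*v.
  reduce S modulo (f_1, f_2, f_3, f_4):
  remainder 65/11*v**2 - 109/44*v - 183/4 ≠ 0; add h_5 = 65/11*v**2 - 109/44*v - 183/4 to the basis.

S(f_1,f_3): lcm = u**2*v. S = 47/11*u*v**2 + 4/11*u*v - 30*u + 7/11*v**2 - 91/11*v.
  reduce S modulo (f_1, f_2, f_3, f_4, h_5):
  remainder 9133/1430*v - 27399/1430 ≠ 0; add h_6 = 9133/1430*v - 27399/1430 to the basis.

The other S-polynomials (S(f_1,f_4), S(f_2,f_3), S(f_2,f_4), S(f_3,f_4), S(f_1,h_5), S(f_2,h_5), S(f_3,h_5), S(f_4,h_5), S(f_1,h_6), S(f_2,h_6), S(f_3,h_6), S(f_4,h_6), S(h_5,h_6)) all reduce to 0 modulo the current basis, so we have a Gröbner basis.
Inter-reduce: drop elements whose leading term is divisible by another's, tail-reduce, and make monic.
Reduced Gröbner basis: {u - 2, v - 3}.

Since the basis is lex-ordered, v - 3 is univariate in v. Its roots are {3}. Back-substituting each root into the other basis elements fixes the other coordinates.
  v = 3: the earlier basis element becomes u - 2 = 0, giving u = 2 — point (2, 3).

{(2, 3)}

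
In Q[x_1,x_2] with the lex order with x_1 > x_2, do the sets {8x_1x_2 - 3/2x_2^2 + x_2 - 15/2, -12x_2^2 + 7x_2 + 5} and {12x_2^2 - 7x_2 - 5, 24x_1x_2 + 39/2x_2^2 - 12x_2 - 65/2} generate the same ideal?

No, the ideals differ.

Equality of ideals is decidable: compute both reduced Gröbner bases (unique for the ordering) and check whether they agree.
Buchberger on the first generating set:
f_1 = 8x_1x_2 - 3/2x_2^2 + x_2 - 15/2, LT = x_1x_2.
f_2 = -12x_2^2 + 7x_2 + 5, LT = x_2^2.

S(f_1,f_2): lcm = x_1x_2^2. S = 7/12x_1x_2 + 5/12x_1 - 3/16x_2^3 + 1/8x_2^2 - 15/16x_2.
  leading term x_1x_2: subtract (7/96)·f_1 from 7/12x_1x_2 + 5/12x_1 - 3/16x_2^3 + 1/8x_2^2 - 15/16x_2 → 5/12x_1 - 3/16x_2^3 + 15/64x_2^2 - 97/96x_2 + 35/64
  leading term x_1: no divisor's leading term divides it; move 5/12x_1 to the remainder.
  leading term x_2^3: subtract (1/64x_2)·f_2 from -3/16x_2^3 + 15/64x_2^2 - 97/96x_2 + 35/64 → 1/8x_2^2 - 209/192x_2 + 35/64
  leading term x_2^2: subtract (-1/96)·f_2 from 1/8x_2^2 - 209/192x_2 + 35/64 → -65/64x_2 + 115/192
  leading term x_2: no divisor's leading term divides it; move -65/64x_2 to the remainder.
  leading term 1: no divisor's leading term divides it; move 115/192 to the remainder.
  remainder 5/12x_1 - 65/64x_2 + 115/192 ≠ 0; add g_3 = 5/12x_1 - 65/64x_2 + 115/192 to the basis.

S(f_1,g_3): lcm = x_1x_2. S = 9/4x_2^2 - 21/16x_2 - 15/16.
  leading term x_2^2: subtract (-3/16)·f_2 from 9/4x_2^2 - 21/16x_2 - 15/16 → 0
  remainder 0.

S(f_2,g_3): leading monomials are coprime, so the S-polynomial reduces to 0 (Buchberger's first criterion).
Every S-polynomial of the final basis reduces to 0, so we have a Gröbner basis.
Inter-reduce: drop elements whose leading term is divisible by another's, tail-reduce, and make monic.
Reduced Gröbner basis: {x_1 - 39/16x_2 + 23/16, x_2^2 - 7/12x_2 - 5/12}.

Buchberger on the second generating set:
h_1 = 12x_2^2 - 7x_2 - 5, LT = x_2^2.
h_2 = 24x_1x_2 + 39/2x_2^2 - 12x_2 - 65/2, LT = x_1x_2.

S(h_1,h_2): lcm = x_1x_2^2. S = -7/12x_1x_2 - 5/12x_1 - 13/16x_2^3 + 1/2x_2^2 + 65/48x_2.
  leading term x_1x_2: subtract (-7/288)·h_2 from -7/12x_1x_2 - 5/12x_1 - 13/16x_2^3 + 1/2x_2^2 + 65/48x_2 → -5/12x_1 - 13/16x_2^3 + 187/192x_2^2 + 17/16x_2 - 455/576
  leading term x_1: no divisor's leading term divides it; move -5/12x_1 to the remainder.
  leading term x_2^3: subtract (-13/192x_2)·h_1 from -13/16x_2^3 + 187/192x_2^2 + 17/16x_2 - 455/576 → 1/2x_2^2 + 139/192x_2 - 455/576
  leading term x_2^2: subtract (1/24)·h_1 from 1/2x_2^2 + 139/192x_2 - 455/576 → 65/64x_2 - 335/576
  leading term x_2: no divisor's leading term divides it; move 65/64x_2 to the remainder.
  leading term 1: no divisor's leading term divides it; move -335/576 to the remainder.
  remainder -5/12x_1 + 65/64x_2 - 335/576 ≠ 0; add k_3 = -5/12x_1 + 65/64x_2 - 335/576 to the basis.

S(h_1,k_3): leading monomials are coprime, so the S-polynomial reduces to 0 (Buchberger's first criterion).
S(h_2,k_3): lcm = x_1x_2. S = 13/4x_2^2 - 91/48x_2 - 65/48.
  leading term x_2^2: subtract (13/48)·h_1 from 13/4x_2^2 - 91/48x_2 - 65/48 → 0
  remainder 0.

Every S-polynomial of the final basis reduces to 0, so we have a Gröbner basis.
Inter-reduce: drop elements whose leading term is divisible by another's, tail-reduce, and make monic.
Reduced Gröbner basis: {x_1 - 39/16x_2 + 67/48, x_2^2 - 7/12x_2 - 5/12}.

Since the reduced bases disagree, the two ideals are not the same.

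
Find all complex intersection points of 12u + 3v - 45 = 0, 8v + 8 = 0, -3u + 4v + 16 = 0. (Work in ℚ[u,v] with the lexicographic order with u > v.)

Compute a lex Gröbner basis by Buchberger's algorithm.
f_1 = 12u + 3v - 45, LT = u.
f_2 = 8v + 8, LT = v.
f_3 = -3u + 4v + 16, LT = u.

The S-polynomials (S(f_1,f_2), S(f_1,f_3), S(f_2,f_3)) all reduce to 0 modulo the current basis, so we have a Gröbner basis.
Inter-reduce: drop elements whose leading term is divisible by another's, tail-reduce, and make monic.
Reduced Gröbner basis: {u - 4, v + 1}.

The lex basis is triangular: the last element involves only v. Solving v + 1 = 0 gives v ∈ {-1}; substituting each value into the earlier elements determines the remaining variables.
  v = -1: the earlier basis element becomes u - 4 = 0, giving u = 4 — point (4, -1).

{(4, -1)}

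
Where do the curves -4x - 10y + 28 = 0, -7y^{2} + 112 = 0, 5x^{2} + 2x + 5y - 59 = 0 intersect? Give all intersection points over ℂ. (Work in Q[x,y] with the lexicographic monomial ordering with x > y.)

{(-3, 4)}

Compute a lex Gröbner basis by Buchberger's algorithm.
f_1 = -4x - 10y + 28, LT = x.
f_2 = -7y^{2} + 112, LT = y^{2}.
f_3 = 5x^{2} + 2x + 5y - 59, LT = x^{2}.

S(f_1,f_2): leading monomials are coprime, so the S-polynomial reduces to 0 (Buchberger's first criterion).
S(f_1,f_3): lcm = x^{2}. S = \tfrac{5}{2}xy - \tfrac{37}{5}x - y + \tfrac{59}{5}.
  leading term xy: subtract (-\tfrac{5}{8}y)·f_1 from \tfrac{5}{2}xy - \tfrac{37}{5}x - y + \tfrac{59}{5} → -\tfrac{37}{5}x - \tfrac{25}{4}y^{2} + \tfrac{33}{2}y + \tfrac{59}{5}
  leading term x: subtract (\tfrac{37}{20})·f_1 from -\tfrac{37}{5}x - \tfrac{25}{4}y^{2} + \tfrac{33}{2}y + \tfrac{59}{5} → -\tfrac{25}{4}y^{2} + 35y - 40
  leading term y^{2}: subtract (\tfrac{25}{28})·f_2 from -\tfrac{25}{4}y^{2} + 35y - 40 → 35y - 140
  leading term y: no divisor's leading term divides it; move 35y to the remainder.
  leading term 1: no divisor's leading term divides it; move -140 to the remainder.
  remainder 35y - 140 ≠ 0; add h_4 = 35y - 140 to the basis.

S(f_2,f_3): leading monomials are coprime, so the S-polynomial reduces to 0 (Buchberger's first criterion).
S(f_1,h_4): leading monomials are coprime, so the S-polynomial reduces to 0 (Buchberger's first criterion).
S(f_2,h_4): lcm = y^{2}. S = 4y - 16.
  leading term y: subtract (\tfrac{4}{35})·h_4 from 4y - 16 → 0
  remainder 0.

S(f_3,h_4): leading monomials are coprime, so the S-polynomial reduces to 0 (Buchberger's first criterion).
Every S-polynomial of the final basis reduces to 0, so we have a Gröbner basis.
Inter-reduce: drop elements whose leading term is divisible by another's, tail-reduce, and make monic.
Reduced Gröbner basis: {x + 3, y - 4}.

Since the basis is lex-ordered, y - 4 is univariate in y. Its roots are {4}. Back-substituting each root into the other basis elements fixes the other coordinates.
  y = 4: the earlier basis element becomes x + 3 = 0, giving x = -3 — point (-3, 4).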